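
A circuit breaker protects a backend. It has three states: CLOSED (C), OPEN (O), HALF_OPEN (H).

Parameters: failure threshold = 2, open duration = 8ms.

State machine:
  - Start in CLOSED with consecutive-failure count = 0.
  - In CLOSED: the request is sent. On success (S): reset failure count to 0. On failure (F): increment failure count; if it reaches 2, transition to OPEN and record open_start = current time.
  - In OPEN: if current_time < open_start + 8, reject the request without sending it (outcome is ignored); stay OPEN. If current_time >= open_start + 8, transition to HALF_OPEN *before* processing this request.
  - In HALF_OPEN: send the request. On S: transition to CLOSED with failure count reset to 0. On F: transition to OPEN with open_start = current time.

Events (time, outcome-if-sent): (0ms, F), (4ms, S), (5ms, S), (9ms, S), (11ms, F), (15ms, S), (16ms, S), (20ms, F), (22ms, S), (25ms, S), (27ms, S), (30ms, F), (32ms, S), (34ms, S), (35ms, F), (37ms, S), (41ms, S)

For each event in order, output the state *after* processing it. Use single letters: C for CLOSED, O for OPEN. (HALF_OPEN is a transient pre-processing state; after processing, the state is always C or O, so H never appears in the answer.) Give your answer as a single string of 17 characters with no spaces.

State after each event:
  event#1 t=0ms outcome=F: state=CLOSED
  event#2 t=4ms outcome=S: state=CLOSED
  event#3 t=5ms outcome=S: state=CLOSED
  event#4 t=9ms outcome=S: state=CLOSED
  event#5 t=11ms outcome=F: state=CLOSED
  event#6 t=15ms outcome=S: state=CLOSED
  event#7 t=16ms outcome=S: state=CLOSED
  event#8 t=20ms outcome=F: state=CLOSED
  event#9 t=22ms outcome=S: state=CLOSED
  event#10 t=25ms outcome=S: state=CLOSED
  event#11 t=27ms outcome=S: state=CLOSED
  event#12 t=30ms outcome=F: state=CLOSED
  event#13 t=32ms outcome=S: state=CLOSED
  event#14 t=34ms outcome=S: state=CLOSED
  event#15 t=35ms outcome=F: state=CLOSED
  event#16 t=37ms outcome=S: state=CLOSED
  event#17 t=41ms outcome=S: state=CLOSED

Answer: CCCCCCCCCCCCCCCCC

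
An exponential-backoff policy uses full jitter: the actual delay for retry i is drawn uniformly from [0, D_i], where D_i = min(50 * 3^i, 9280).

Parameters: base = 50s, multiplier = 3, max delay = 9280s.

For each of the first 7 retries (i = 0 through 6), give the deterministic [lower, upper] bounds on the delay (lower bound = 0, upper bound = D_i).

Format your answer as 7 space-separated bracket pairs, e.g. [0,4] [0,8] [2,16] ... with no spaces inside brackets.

Answer: [0,50] [0,150] [0,450] [0,1350] [0,4050] [0,9280] [0,9280]

Derivation:
Computing bounds per retry:
  i=0: D_i=min(50*3^0,9280)=50, bounds=[0,50]
  i=1: D_i=min(50*3^1,9280)=150, bounds=[0,150]
  i=2: D_i=min(50*3^2,9280)=450, bounds=[0,450]
  i=3: D_i=min(50*3^3,9280)=1350, bounds=[0,1350]
  i=4: D_i=min(50*3^4,9280)=4050, bounds=[0,4050]
  i=5: D_i=min(50*3^5,9280)=9280, bounds=[0,9280]
  i=6: D_i=min(50*3^6,9280)=9280, bounds=[0,9280]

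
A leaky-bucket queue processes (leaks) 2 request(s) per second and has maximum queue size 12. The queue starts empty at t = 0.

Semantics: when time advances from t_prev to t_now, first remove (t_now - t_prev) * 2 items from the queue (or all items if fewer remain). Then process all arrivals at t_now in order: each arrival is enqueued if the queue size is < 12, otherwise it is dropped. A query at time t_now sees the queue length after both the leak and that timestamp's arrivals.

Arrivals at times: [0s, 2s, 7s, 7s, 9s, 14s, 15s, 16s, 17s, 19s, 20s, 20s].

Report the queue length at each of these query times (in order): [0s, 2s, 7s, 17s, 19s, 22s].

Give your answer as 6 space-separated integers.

Queue lengths at query times:
  query t=0s: backlog = 1
  query t=2s: backlog = 1
  query t=7s: backlog = 2
  query t=17s: backlog = 1
  query t=19s: backlog = 1
  query t=22s: backlog = 0

Answer: 1 1 2 1 1 0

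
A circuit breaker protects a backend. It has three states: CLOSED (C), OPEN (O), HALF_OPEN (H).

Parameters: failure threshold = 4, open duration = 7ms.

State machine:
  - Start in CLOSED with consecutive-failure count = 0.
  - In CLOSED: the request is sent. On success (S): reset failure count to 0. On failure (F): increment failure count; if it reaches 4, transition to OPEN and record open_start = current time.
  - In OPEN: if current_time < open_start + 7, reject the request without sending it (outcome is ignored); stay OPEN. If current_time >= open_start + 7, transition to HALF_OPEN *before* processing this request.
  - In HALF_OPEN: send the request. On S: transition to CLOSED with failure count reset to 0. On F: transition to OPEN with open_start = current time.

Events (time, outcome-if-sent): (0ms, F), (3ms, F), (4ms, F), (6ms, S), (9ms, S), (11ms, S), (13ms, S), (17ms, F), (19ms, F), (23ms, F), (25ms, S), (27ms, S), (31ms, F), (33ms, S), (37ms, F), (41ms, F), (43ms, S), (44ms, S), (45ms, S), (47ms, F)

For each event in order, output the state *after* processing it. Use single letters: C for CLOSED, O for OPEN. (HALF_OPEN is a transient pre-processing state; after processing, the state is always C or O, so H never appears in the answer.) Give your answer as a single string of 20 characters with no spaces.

Answer: CCCCCCCCCCCCCCCCCCCC

Derivation:
State after each event:
  event#1 t=0ms outcome=F: state=CLOSED
  event#2 t=3ms outcome=F: state=CLOSED
  event#3 t=4ms outcome=F: state=CLOSED
  event#4 t=6ms outcome=S: state=CLOSED
  event#5 t=9ms outcome=S: state=CLOSED
  event#6 t=11ms outcome=S: state=CLOSED
  event#7 t=13ms outcome=S: state=CLOSED
  event#8 t=17ms outcome=F: state=CLOSED
  event#9 t=19ms outcome=F: state=CLOSED
  event#10 t=23ms outcome=F: state=CLOSED
  event#11 t=25ms outcome=S: state=CLOSED
  event#12 t=27ms outcome=S: state=CLOSED
  event#13 t=31ms outcome=F: state=CLOSED
  event#14 t=33ms outcome=S: state=CLOSED
  event#15 t=37ms outcome=F: state=CLOSED
  event#16 t=41ms outcome=F: state=CLOSED
  event#17 t=43ms outcome=S: state=CLOSED
  event#18 t=44ms outcome=S: state=CLOSED
  event#19 t=45ms outcome=S: state=CLOSED
  event#20 t=47ms outcome=F: state=CLOSED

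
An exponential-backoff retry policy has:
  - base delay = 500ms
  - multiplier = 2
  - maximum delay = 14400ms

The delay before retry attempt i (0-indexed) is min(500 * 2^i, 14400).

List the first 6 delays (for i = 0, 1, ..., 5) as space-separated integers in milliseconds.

Answer: 500 1000 2000 4000 8000 14400

Derivation:
Computing each delay:
  i=0: min(500*2^0, 14400) = 500
  i=1: min(500*2^1, 14400) = 1000
  i=2: min(500*2^2, 14400) = 2000
  i=3: min(500*2^3, 14400) = 4000
  i=4: min(500*2^4, 14400) = 8000
  i=5: min(500*2^5, 14400) = 14400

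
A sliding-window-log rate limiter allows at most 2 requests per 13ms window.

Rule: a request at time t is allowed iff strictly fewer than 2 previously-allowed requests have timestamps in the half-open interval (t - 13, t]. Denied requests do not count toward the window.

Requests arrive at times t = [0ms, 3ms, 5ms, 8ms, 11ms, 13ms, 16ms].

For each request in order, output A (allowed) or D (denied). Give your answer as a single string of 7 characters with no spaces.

Tracking allowed requests in the window:
  req#1 t=0ms: ALLOW
  req#2 t=3ms: ALLOW
  req#3 t=5ms: DENY
  req#4 t=8ms: DENY
  req#5 t=11ms: DENY
  req#6 t=13ms: ALLOW
  req#7 t=16ms: ALLOW

Answer: AADDDAA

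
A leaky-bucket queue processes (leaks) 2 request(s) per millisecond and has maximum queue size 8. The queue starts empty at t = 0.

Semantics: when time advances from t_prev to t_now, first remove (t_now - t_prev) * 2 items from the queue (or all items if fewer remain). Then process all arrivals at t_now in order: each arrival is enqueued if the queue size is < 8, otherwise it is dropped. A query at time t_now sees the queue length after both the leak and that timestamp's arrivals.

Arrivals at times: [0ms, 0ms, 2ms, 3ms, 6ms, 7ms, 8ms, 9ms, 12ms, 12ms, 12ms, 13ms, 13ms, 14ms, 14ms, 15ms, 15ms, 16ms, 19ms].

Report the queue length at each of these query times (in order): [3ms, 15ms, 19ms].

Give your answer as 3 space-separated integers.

Answer: 1 3 1

Derivation:
Queue lengths at query times:
  query t=3ms: backlog = 1
  query t=15ms: backlog = 3
  query t=19ms: backlog = 1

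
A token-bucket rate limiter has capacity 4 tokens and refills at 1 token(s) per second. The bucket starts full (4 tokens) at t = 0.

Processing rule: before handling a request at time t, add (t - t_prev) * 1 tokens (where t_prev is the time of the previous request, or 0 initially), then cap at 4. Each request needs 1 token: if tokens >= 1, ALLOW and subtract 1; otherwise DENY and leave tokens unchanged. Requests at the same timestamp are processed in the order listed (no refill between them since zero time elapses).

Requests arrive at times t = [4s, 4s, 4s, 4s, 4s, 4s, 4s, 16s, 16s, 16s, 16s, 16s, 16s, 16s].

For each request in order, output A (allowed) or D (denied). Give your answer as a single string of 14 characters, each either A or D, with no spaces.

Simulating step by step:
  req#1 t=4s: ALLOW
  req#2 t=4s: ALLOW
  req#3 t=4s: ALLOW
  req#4 t=4s: ALLOW
  req#5 t=4s: DENY
  req#6 t=4s: DENY
  req#7 t=4s: DENY
  req#8 t=16s: ALLOW
  req#9 t=16s: ALLOW
  req#10 t=16s: ALLOW
  req#11 t=16s: ALLOW
  req#12 t=16s: DENY
  req#13 t=16s: DENY
  req#14 t=16s: DENY

Answer: AAAADDDAAAADDD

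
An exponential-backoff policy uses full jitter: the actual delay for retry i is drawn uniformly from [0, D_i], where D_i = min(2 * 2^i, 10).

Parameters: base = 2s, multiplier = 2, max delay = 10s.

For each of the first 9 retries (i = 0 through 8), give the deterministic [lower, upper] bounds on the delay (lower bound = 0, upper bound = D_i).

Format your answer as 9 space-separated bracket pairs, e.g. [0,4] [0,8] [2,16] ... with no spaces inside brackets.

Answer: [0,2] [0,4] [0,8] [0,10] [0,10] [0,10] [0,10] [0,10] [0,10]

Derivation:
Computing bounds per retry:
  i=0: D_i=min(2*2^0,10)=2, bounds=[0,2]
  i=1: D_i=min(2*2^1,10)=4, bounds=[0,4]
  i=2: D_i=min(2*2^2,10)=8, bounds=[0,8]
  i=3: D_i=min(2*2^3,10)=10, bounds=[0,10]
  i=4: D_i=min(2*2^4,10)=10, bounds=[0,10]
  i=5: D_i=min(2*2^5,10)=10, bounds=[0,10]
  i=6: D_i=min(2*2^6,10)=10, bounds=[0,10]
  i=7: D_i=min(2*2^7,10)=10, bounds=[0,10]
  i=8: D_i=min(2*2^8,10)=10, bounds=[0,10]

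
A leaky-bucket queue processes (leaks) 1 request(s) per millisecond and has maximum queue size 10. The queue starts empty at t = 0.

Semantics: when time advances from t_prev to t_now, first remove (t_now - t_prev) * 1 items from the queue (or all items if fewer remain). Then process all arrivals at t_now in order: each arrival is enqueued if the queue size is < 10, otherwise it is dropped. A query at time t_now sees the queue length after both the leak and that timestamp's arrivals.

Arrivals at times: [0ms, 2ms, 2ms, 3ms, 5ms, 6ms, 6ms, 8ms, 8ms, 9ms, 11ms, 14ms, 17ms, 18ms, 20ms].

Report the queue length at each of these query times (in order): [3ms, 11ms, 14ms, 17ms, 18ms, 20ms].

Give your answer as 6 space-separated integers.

Answer: 2 1 1 1 1 1

Derivation:
Queue lengths at query times:
  query t=3ms: backlog = 2
  query t=11ms: backlog = 1
  query t=14ms: backlog = 1
  query t=17ms: backlog = 1
  query t=18ms: backlog = 1
  query t=20ms: backlog = 1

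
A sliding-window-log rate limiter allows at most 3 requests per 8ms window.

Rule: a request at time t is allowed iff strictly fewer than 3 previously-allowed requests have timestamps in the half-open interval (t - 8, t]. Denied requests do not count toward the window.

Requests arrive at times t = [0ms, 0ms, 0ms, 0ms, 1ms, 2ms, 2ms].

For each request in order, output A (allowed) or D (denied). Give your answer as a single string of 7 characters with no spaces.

Tracking allowed requests in the window:
  req#1 t=0ms: ALLOW
  req#2 t=0ms: ALLOW
  req#3 t=0ms: ALLOW
  req#4 t=0ms: DENY
  req#5 t=1ms: DENY
  req#6 t=2ms: DENY
  req#7 t=2ms: DENY

Answer: AAADDDD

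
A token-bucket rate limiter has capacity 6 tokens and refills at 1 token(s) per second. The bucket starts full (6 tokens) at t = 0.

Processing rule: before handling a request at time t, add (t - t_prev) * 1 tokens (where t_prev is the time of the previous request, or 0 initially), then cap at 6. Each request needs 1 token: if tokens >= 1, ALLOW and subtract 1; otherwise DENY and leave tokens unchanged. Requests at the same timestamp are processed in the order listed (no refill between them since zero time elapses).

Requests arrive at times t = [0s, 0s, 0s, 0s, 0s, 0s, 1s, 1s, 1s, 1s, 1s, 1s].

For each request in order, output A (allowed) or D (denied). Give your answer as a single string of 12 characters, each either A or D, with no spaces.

Answer: AAAAAAADDDDD

Derivation:
Simulating step by step:
  req#1 t=0s: ALLOW
  req#2 t=0s: ALLOW
  req#3 t=0s: ALLOW
  req#4 t=0s: ALLOW
  req#5 t=0s: ALLOW
  req#6 t=0s: ALLOW
  req#7 t=1s: ALLOW
  req#8 t=1s: DENY
  req#9 t=1s: DENY
  req#10 t=1s: DENY
  req#11 t=1s: DENY
  req#12 t=1s: DENY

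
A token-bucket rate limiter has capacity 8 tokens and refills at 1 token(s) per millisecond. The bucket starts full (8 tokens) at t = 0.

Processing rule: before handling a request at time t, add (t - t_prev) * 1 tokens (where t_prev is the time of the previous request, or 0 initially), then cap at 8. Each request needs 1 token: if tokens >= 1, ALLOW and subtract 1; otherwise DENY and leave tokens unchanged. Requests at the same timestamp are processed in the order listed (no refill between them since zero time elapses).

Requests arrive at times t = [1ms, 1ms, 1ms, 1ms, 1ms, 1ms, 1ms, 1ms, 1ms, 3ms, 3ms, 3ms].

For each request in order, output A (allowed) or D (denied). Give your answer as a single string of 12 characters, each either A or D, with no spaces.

Answer: AAAAAAAADAAD

Derivation:
Simulating step by step:
  req#1 t=1ms: ALLOW
  req#2 t=1ms: ALLOW
  req#3 t=1ms: ALLOW
  req#4 t=1ms: ALLOW
  req#5 t=1ms: ALLOW
  req#6 t=1ms: ALLOW
  req#7 t=1ms: ALLOW
  req#8 t=1ms: ALLOW
  req#9 t=1ms: DENY
  req#10 t=3ms: ALLOW
  req#11 t=3ms: ALLOW
  req#12 t=3ms: DENY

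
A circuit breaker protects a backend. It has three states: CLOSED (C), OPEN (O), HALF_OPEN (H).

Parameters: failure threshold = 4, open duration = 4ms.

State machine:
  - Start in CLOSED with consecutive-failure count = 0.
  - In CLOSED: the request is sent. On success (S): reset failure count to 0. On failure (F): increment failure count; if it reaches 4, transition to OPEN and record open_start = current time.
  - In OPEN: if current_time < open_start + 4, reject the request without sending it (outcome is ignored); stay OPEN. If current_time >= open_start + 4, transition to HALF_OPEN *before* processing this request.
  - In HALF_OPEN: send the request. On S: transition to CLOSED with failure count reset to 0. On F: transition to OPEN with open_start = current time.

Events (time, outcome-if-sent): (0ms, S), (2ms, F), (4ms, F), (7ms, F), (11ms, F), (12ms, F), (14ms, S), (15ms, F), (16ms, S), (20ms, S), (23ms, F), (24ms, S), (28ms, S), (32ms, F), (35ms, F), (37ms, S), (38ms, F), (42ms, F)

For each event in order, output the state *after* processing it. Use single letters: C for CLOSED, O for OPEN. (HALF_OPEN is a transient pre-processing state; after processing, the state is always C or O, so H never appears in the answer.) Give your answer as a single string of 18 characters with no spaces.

Answer: CCCCOOOOOCCCCCCCCC

Derivation:
State after each event:
  event#1 t=0ms outcome=S: state=CLOSED
  event#2 t=2ms outcome=F: state=CLOSED
  event#3 t=4ms outcome=F: state=CLOSED
  event#4 t=7ms outcome=F: state=CLOSED
  event#5 t=11ms outcome=F: state=OPEN
  event#6 t=12ms outcome=F: state=OPEN
  event#7 t=14ms outcome=S: state=OPEN
  event#8 t=15ms outcome=F: state=OPEN
  event#9 t=16ms outcome=S: state=OPEN
  event#10 t=20ms outcome=S: state=CLOSED
  event#11 t=23ms outcome=F: state=CLOSED
  event#12 t=24ms outcome=S: state=CLOSED
  event#13 t=28ms outcome=S: state=CLOSED
  event#14 t=32ms outcome=F: state=CLOSED
  event#15 t=35ms outcome=F: state=CLOSED
  event#16 t=37ms outcome=S: state=CLOSED
  event#17 t=38ms outcome=F: state=CLOSED
  event#18 t=42ms outcome=F: state=CLOSED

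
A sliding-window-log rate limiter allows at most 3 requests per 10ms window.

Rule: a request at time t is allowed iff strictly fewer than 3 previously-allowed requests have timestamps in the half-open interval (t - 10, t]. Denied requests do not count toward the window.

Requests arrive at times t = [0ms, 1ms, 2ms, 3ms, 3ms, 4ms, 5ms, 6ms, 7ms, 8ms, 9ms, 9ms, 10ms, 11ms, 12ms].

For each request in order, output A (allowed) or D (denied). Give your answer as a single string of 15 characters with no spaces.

Tracking allowed requests in the window:
  req#1 t=0ms: ALLOW
  req#2 t=1ms: ALLOW
  req#3 t=2ms: ALLOW
  req#4 t=3ms: DENY
  req#5 t=3ms: DENY
  req#6 t=4ms: DENY
  req#7 t=5ms: DENY
  req#8 t=6ms: DENY
  req#9 t=7ms: DENY
  req#10 t=8ms: DENY
  req#11 t=9ms: DENY
  req#12 t=9ms: DENY
  req#13 t=10ms: ALLOW
  req#14 t=11ms: ALLOW
  req#15 t=12ms: ALLOW

Answer: AAADDDDDDDDDAAA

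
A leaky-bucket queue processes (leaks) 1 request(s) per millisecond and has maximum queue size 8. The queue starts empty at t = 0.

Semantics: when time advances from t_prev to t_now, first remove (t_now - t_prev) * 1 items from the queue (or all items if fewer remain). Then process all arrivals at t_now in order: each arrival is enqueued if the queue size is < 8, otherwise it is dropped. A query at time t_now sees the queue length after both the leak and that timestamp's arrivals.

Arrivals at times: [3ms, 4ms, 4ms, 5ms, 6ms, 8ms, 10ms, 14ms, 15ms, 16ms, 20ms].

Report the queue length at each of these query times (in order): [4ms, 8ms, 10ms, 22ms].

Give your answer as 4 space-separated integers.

Queue lengths at query times:
  query t=4ms: backlog = 2
  query t=8ms: backlog = 1
  query t=10ms: backlog = 1
  query t=22ms: backlog = 0

Answer: 2 1 1 0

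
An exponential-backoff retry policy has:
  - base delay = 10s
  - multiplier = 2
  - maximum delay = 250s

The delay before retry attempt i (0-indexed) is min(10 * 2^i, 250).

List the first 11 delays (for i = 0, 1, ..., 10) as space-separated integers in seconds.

Answer: 10 20 40 80 160 250 250 250 250 250 250

Derivation:
Computing each delay:
  i=0: min(10*2^0, 250) = 10
  i=1: min(10*2^1, 250) = 20
  i=2: min(10*2^2, 250) = 40
  i=3: min(10*2^3, 250) = 80
  i=4: min(10*2^4, 250) = 160
  i=5: min(10*2^5, 250) = 250
  i=6: min(10*2^6, 250) = 250
  i=7: min(10*2^7, 250) = 250
  i=8: min(10*2^8, 250) = 250
  i=9: min(10*2^9, 250) = 250
  i=10: min(10*2^10, 250) = 250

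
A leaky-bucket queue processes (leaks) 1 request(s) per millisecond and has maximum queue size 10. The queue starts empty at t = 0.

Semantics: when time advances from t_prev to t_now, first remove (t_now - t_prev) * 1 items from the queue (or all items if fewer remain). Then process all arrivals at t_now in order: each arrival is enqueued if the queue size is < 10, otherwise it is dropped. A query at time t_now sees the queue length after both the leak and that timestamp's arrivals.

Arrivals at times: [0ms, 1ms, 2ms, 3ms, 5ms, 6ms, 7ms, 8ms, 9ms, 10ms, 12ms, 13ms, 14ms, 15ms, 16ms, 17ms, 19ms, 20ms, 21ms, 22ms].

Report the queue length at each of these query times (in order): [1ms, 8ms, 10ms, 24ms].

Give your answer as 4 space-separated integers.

Queue lengths at query times:
  query t=1ms: backlog = 1
  query t=8ms: backlog = 1
  query t=10ms: backlog = 1
  query t=24ms: backlog = 0

Answer: 1 1 1 0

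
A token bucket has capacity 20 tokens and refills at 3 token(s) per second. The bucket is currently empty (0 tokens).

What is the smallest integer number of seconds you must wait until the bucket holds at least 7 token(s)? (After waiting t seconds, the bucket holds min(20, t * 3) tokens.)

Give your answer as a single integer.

Need t * 3 >= 7, so t >= 7/3.
Smallest integer t = ceil(7/3) = 3.

Answer: 3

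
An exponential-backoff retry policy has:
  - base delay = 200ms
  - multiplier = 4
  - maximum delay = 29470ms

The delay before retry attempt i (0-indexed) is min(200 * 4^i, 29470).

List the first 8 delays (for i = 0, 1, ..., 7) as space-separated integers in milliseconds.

Computing each delay:
  i=0: min(200*4^0, 29470) = 200
  i=1: min(200*4^1, 29470) = 800
  i=2: min(200*4^2, 29470) = 3200
  i=3: min(200*4^3, 29470) = 12800
  i=4: min(200*4^4, 29470) = 29470
  i=5: min(200*4^5, 29470) = 29470
  i=6: min(200*4^6, 29470) = 29470
  i=7: min(200*4^7, 29470) = 29470

Answer: 200 800 3200 12800 29470 29470 29470 29470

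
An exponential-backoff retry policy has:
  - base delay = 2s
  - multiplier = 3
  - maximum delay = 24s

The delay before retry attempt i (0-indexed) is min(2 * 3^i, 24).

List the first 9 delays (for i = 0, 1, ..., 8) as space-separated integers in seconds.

Computing each delay:
  i=0: min(2*3^0, 24) = 2
  i=1: min(2*3^1, 24) = 6
  i=2: min(2*3^2, 24) = 18
  i=3: min(2*3^3, 24) = 24
  i=4: min(2*3^4, 24) = 24
  i=5: min(2*3^5, 24) = 24
  i=6: min(2*3^6, 24) = 24
  i=7: min(2*3^7, 24) = 24
  i=8: min(2*3^8, 24) = 24

Answer: 2 6 18 24 24 24 24 24 24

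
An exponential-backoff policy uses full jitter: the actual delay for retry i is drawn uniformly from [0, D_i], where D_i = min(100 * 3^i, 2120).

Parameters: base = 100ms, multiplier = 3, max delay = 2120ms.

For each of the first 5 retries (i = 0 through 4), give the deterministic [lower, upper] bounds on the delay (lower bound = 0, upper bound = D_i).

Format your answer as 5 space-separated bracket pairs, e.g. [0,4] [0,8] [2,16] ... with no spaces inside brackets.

Computing bounds per retry:
  i=0: D_i=min(100*3^0,2120)=100, bounds=[0,100]
  i=1: D_i=min(100*3^1,2120)=300, bounds=[0,300]
  i=2: D_i=min(100*3^2,2120)=900, bounds=[0,900]
  i=3: D_i=min(100*3^3,2120)=2120, bounds=[0,2120]
  i=4: D_i=min(100*3^4,2120)=2120, bounds=[0,2120]

Answer: [0,100] [0,300] [0,900] [0,2120] [0,2120]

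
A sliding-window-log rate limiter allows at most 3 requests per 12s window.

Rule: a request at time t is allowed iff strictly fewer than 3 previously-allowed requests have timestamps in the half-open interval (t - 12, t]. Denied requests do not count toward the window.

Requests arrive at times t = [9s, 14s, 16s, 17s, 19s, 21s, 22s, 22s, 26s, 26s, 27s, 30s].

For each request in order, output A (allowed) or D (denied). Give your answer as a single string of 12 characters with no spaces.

Tracking allowed requests in the window:
  req#1 t=9s: ALLOW
  req#2 t=14s: ALLOW
  req#3 t=16s: ALLOW
  req#4 t=17s: DENY
  req#5 t=19s: DENY
  req#6 t=21s: ALLOW
  req#7 t=22s: DENY
  req#8 t=22s: DENY
  req#9 t=26s: ALLOW
  req#10 t=26s: DENY
  req#11 t=27s: DENY
  req#12 t=30s: ALLOW

Answer: AAADDADDADDA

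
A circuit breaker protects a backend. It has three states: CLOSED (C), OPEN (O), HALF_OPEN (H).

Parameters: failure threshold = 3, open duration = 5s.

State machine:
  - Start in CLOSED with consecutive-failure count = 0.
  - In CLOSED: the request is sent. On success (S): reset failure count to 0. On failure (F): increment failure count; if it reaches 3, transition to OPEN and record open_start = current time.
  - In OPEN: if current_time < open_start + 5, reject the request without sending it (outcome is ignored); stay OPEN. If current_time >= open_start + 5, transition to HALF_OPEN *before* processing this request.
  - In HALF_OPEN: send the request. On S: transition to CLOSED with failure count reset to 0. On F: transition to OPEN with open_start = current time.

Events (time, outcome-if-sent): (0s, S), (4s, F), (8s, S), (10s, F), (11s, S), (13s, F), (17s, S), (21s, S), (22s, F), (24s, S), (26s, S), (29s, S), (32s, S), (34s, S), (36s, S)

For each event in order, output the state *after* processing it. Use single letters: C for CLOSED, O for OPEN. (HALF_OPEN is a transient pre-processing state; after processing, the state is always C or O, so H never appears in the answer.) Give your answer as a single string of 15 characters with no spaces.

State after each event:
  event#1 t=0s outcome=S: state=CLOSED
  event#2 t=4s outcome=F: state=CLOSED
  event#3 t=8s outcome=S: state=CLOSED
  event#4 t=10s outcome=F: state=CLOSED
  event#5 t=11s outcome=S: state=CLOSED
  event#6 t=13s outcome=F: state=CLOSED
  event#7 t=17s outcome=S: state=CLOSED
  event#8 t=21s outcome=S: state=CLOSED
  event#9 t=22s outcome=F: state=CLOSED
  event#10 t=24s outcome=S: state=CLOSED
  event#11 t=26s outcome=S: state=CLOSED
  event#12 t=29s outcome=S: state=CLOSED
  event#13 t=32s outcome=S: state=CLOSED
  event#14 t=34s outcome=S: state=CLOSED
  event#15 t=36s outcome=S: state=CLOSED

Answer: CCCCCCCCCCCCCCC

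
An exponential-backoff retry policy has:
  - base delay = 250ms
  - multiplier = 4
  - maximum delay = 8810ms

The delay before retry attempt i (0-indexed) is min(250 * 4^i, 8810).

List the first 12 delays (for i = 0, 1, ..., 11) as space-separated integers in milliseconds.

Answer: 250 1000 4000 8810 8810 8810 8810 8810 8810 8810 8810 8810

Derivation:
Computing each delay:
  i=0: min(250*4^0, 8810) = 250
  i=1: min(250*4^1, 8810) = 1000
  i=2: min(250*4^2, 8810) = 4000
  i=3: min(250*4^3, 8810) = 8810
  i=4: min(250*4^4, 8810) = 8810
  i=5: min(250*4^5, 8810) = 8810
  i=6: min(250*4^6, 8810) = 8810
  i=7: min(250*4^7, 8810) = 8810
  i=8: min(250*4^8, 8810) = 8810
  i=9: min(250*4^9, 8810) = 8810
  i=10: min(250*4^10, 8810) = 8810
  i=11: min(250*4^11, 8810) = 8810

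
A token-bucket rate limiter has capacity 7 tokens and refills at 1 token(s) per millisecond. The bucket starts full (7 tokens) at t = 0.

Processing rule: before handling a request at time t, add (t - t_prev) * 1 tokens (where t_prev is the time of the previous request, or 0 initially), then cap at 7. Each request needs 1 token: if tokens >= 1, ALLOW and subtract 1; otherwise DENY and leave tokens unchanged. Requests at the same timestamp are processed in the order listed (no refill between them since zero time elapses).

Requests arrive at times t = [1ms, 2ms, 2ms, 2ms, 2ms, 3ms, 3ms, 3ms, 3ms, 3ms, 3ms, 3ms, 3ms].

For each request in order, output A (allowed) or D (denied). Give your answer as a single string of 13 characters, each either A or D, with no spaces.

Simulating step by step:
  req#1 t=1ms: ALLOW
  req#2 t=2ms: ALLOW
  req#3 t=2ms: ALLOW
  req#4 t=2ms: ALLOW
  req#5 t=2ms: ALLOW
  req#6 t=3ms: ALLOW
  req#7 t=3ms: ALLOW
  req#8 t=3ms: ALLOW
  req#9 t=3ms: ALLOW
  req#10 t=3ms: DENY
  req#11 t=3ms: DENY
  req#12 t=3ms: DENY
  req#13 t=3ms: DENY

Answer: AAAAAAAAADDDD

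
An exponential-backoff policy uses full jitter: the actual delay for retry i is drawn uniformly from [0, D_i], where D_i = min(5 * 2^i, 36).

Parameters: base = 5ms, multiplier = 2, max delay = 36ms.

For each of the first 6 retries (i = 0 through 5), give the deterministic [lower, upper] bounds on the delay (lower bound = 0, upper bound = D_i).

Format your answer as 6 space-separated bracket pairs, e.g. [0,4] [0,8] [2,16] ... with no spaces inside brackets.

Computing bounds per retry:
  i=0: D_i=min(5*2^0,36)=5, bounds=[0,5]
  i=1: D_i=min(5*2^1,36)=10, bounds=[0,10]
  i=2: D_i=min(5*2^2,36)=20, bounds=[0,20]
  i=3: D_i=min(5*2^3,36)=36, bounds=[0,36]
  i=4: D_i=min(5*2^4,36)=36, bounds=[0,36]
  i=5: D_i=min(5*2^5,36)=36, bounds=[0,36]

Answer: [0,5] [0,10] [0,20] [0,36] [0,36] [0,36]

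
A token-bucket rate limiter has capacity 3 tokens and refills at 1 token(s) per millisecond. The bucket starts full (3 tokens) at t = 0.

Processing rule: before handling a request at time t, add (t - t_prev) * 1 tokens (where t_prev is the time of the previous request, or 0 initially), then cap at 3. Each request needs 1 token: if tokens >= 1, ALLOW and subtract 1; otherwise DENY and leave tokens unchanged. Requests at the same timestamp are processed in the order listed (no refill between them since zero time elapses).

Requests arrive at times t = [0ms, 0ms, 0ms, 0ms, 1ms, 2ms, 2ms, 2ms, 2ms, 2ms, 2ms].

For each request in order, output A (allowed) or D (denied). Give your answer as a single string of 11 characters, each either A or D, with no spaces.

Answer: AAADAADDDDD

Derivation:
Simulating step by step:
  req#1 t=0ms: ALLOW
  req#2 t=0ms: ALLOW
  req#3 t=0ms: ALLOW
  req#4 t=0ms: DENY
  req#5 t=1ms: ALLOW
  req#6 t=2ms: ALLOW
  req#7 t=2ms: DENY
  req#8 t=2ms: DENY
  req#9 t=2ms: DENY
  req#10 t=2ms: DENY
  req#11 t=2ms: DENY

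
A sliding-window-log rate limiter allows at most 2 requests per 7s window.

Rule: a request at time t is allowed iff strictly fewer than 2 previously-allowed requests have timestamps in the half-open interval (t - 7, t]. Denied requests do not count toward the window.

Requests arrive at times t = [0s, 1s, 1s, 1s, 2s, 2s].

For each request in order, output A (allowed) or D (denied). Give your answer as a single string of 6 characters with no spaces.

Answer: AADDDD

Derivation:
Tracking allowed requests in the window:
  req#1 t=0s: ALLOW
  req#2 t=1s: ALLOW
  req#3 t=1s: DENY
  req#4 t=1s: DENY
  req#5 t=2s: DENY
  req#6 t=2s: DENY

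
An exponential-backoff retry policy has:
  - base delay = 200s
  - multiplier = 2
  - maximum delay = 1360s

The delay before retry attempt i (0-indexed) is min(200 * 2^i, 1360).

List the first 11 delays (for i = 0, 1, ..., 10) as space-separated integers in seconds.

Answer: 200 400 800 1360 1360 1360 1360 1360 1360 1360 1360

Derivation:
Computing each delay:
  i=0: min(200*2^0, 1360) = 200
  i=1: min(200*2^1, 1360) = 400
  i=2: min(200*2^2, 1360) = 800
  i=3: min(200*2^3, 1360) = 1360
  i=4: min(200*2^4, 1360) = 1360
  i=5: min(200*2^5, 1360) = 1360
  i=6: min(200*2^6, 1360) = 1360
  i=7: min(200*2^7, 1360) = 1360
  i=8: min(200*2^8, 1360) = 1360
  i=9: min(200*2^9, 1360) = 1360
  i=10: min(200*2^10, 1360) = 1360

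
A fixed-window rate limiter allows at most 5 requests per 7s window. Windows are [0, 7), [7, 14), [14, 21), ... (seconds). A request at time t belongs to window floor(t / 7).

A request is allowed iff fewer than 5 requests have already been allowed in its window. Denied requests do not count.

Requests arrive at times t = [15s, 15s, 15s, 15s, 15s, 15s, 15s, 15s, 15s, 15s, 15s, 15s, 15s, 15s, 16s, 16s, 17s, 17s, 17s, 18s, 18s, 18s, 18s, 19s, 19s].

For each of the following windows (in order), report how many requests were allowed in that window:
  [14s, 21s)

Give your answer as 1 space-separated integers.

Answer: 5

Derivation:
Processing requests:
  req#1 t=15s (window 2): ALLOW
  req#2 t=15s (window 2): ALLOW
  req#3 t=15s (window 2): ALLOW
  req#4 t=15s (window 2): ALLOW
  req#5 t=15s (window 2): ALLOW
  req#6 t=15s (window 2): DENY
  req#7 t=15s (window 2): DENY
  req#8 t=15s (window 2): DENY
  req#9 t=15s (window 2): DENY
  req#10 t=15s (window 2): DENY
  req#11 t=15s (window 2): DENY
  req#12 t=15s (window 2): DENY
  req#13 t=15s (window 2): DENY
  req#14 t=15s (window 2): DENY
  req#15 t=16s (window 2): DENY
  req#16 t=16s (window 2): DENY
  req#17 t=17s (window 2): DENY
  req#18 t=17s (window 2): DENY
  req#19 t=17s (window 2): DENY
  req#20 t=18s (window 2): DENY
  req#21 t=18s (window 2): DENY
  req#22 t=18s (window 2): DENY
  req#23 t=18s (window 2): DENY
  req#24 t=19s (window 2): DENY
  req#25 t=19s (window 2): DENY

Allowed counts by window: 5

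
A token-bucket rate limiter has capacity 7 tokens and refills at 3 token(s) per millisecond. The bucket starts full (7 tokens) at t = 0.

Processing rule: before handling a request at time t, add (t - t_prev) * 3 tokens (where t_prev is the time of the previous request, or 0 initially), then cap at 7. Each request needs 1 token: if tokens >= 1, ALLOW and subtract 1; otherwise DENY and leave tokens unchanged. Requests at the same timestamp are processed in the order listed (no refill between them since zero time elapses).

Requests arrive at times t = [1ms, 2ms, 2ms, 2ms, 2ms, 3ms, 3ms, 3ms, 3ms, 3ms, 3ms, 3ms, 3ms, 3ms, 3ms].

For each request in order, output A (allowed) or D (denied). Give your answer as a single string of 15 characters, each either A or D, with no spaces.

Answer: AAAAAAAAAAADDDD

Derivation:
Simulating step by step:
  req#1 t=1ms: ALLOW
  req#2 t=2ms: ALLOW
  req#3 t=2ms: ALLOW
  req#4 t=2ms: ALLOW
  req#5 t=2ms: ALLOW
  req#6 t=3ms: ALLOW
  req#7 t=3ms: ALLOW
  req#8 t=3ms: ALLOW
  req#9 t=3ms: ALLOW
  req#10 t=3ms: ALLOW
  req#11 t=3ms: ALLOW
  req#12 t=3ms: DENY
  req#13 t=3ms: DENY
  req#14 t=3ms: DENY
  req#15 t=3ms: DENY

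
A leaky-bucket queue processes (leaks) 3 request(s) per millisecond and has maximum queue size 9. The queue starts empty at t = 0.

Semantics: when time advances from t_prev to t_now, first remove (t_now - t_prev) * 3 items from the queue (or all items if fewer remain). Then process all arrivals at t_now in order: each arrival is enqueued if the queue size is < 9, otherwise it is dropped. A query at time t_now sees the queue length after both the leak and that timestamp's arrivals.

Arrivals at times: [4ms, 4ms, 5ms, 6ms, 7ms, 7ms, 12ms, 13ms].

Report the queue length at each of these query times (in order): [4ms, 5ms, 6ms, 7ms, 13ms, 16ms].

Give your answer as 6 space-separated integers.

Queue lengths at query times:
  query t=4ms: backlog = 2
  query t=5ms: backlog = 1
  query t=6ms: backlog = 1
  query t=7ms: backlog = 2
  query t=13ms: backlog = 1
  query t=16ms: backlog = 0

Answer: 2 1 1 2 1 0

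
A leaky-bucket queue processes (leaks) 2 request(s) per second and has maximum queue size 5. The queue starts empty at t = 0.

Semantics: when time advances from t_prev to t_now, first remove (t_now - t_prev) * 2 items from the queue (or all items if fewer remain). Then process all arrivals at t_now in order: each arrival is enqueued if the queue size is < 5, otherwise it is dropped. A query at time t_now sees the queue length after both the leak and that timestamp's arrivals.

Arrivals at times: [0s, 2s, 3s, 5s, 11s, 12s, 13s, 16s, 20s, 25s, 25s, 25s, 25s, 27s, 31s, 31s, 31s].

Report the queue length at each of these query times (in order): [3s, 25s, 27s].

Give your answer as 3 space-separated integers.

Answer: 1 4 1

Derivation:
Queue lengths at query times:
  query t=3s: backlog = 1
  query t=25s: backlog = 4
  query t=27s: backlog = 1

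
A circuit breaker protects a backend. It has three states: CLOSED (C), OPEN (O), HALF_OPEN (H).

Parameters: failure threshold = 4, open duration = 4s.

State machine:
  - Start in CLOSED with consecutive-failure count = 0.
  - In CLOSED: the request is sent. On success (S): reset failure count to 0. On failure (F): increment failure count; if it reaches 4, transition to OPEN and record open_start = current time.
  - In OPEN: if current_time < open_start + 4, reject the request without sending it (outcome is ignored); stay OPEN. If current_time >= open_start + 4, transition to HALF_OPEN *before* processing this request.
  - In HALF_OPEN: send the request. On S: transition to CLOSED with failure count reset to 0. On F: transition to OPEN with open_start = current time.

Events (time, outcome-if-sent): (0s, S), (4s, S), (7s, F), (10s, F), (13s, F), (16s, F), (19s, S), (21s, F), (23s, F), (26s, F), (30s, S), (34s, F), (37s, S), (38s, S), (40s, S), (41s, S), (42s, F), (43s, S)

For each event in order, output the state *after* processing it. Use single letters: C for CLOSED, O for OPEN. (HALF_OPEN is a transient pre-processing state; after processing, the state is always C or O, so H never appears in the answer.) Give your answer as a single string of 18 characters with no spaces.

State after each event:
  event#1 t=0s outcome=S: state=CLOSED
  event#2 t=4s outcome=S: state=CLOSED
  event#3 t=7s outcome=F: state=CLOSED
  event#4 t=10s outcome=F: state=CLOSED
  event#5 t=13s outcome=F: state=CLOSED
  event#6 t=16s outcome=F: state=OPEN
  event#7 t=19s outcome=S: state=OPEN
  event#8 t=21s outcome=F: state=OPEN
  event#9 t=23s outcome=F: state=OPEN
  event#10 t=26s outcome=F: state=OPEN
  event#11 t=30s outcome=S: state=CLOSED
  event#12 t=34s outcome=F: state=CLOSED
  event#13 t=37s outcome=S: state=CLOSED
  event#14 t=38s outcome=S: state=CLOSED
  event#15 t=40s outcome=S: state=CLOSED
  event#16 t=41s outcome=S: state=CLOSED
  event#17 t=42s outcome=F: state=CLOSED
  event#18 t=43s outcome=S: state=CLOSED

Answer: CCCCCOOOOOCCCCCCCC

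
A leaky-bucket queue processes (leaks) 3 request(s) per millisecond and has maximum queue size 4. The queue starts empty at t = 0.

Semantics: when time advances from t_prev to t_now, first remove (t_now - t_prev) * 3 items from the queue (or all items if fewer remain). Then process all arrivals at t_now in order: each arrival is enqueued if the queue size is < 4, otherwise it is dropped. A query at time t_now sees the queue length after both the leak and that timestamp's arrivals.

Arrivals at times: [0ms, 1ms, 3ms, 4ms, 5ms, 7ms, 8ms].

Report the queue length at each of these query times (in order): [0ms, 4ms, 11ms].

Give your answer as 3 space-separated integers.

Queue lengths at query times:
  query t=0ms: backlog = 1
  query t=4ms: backlog = 1
  query t=11ms: backlog = 0

Answer: 1 1 0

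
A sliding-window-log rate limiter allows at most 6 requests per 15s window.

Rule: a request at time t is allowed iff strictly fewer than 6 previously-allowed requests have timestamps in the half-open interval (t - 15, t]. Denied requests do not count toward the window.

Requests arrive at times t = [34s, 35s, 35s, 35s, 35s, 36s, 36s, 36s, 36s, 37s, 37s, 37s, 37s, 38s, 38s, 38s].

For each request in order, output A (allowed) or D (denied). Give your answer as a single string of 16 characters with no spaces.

Tracking allowed requests in the window:
  req#1 t=34s: ALLOW
  req#2 t=35s: ALLOW
  req#3 t=35s: ALLOW
  req#4 t=35s: ALLOW
  req#5 t=35s: ALLOW
  req#6 t=36s: ALLOW
  req#7 t=36s: DENY
  req#8 t=36s: DENY
  req#9 t=36s: DENY
  req#10 t=37s: DENY
  req#11 t=37s: DENY
  req#12 t=37s: DENY
  req#13 t=37s: DENY
  req#14 t=38s: DENY
  req#15 t=38s: DENY
  req#16 t=38s: DENY

Answer: AAAAAADDDDDDDDDD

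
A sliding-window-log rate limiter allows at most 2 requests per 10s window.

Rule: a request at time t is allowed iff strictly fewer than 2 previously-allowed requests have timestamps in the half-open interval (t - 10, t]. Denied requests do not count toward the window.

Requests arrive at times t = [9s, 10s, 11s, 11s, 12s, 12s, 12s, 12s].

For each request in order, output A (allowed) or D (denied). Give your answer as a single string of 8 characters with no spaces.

Tracking allowed requests in the window:
  req#1 t=9s: ALLOW
  req#2 t=10s: ALLOW
  req#3 t=11s: DENY
  req#4 t=11s: DENY
  req#5 t=12s: DENY
  req#6 t=12s: DENY
  req#7 t=12s: DENY
  req#8 t=12s: DENY

Answer: AADDDDDD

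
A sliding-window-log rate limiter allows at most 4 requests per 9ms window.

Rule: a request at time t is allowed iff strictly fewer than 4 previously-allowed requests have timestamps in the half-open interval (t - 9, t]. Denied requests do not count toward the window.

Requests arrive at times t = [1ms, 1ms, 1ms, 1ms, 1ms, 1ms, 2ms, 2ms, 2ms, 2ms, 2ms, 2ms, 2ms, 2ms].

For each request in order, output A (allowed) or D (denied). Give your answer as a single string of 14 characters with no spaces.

Tracking allowed requests in the window:
  req#1 t=1ms: ALLOW
  req#2 t=1ms: ALLOW
  req#3 t=1ms: ALLOW
  req#4 t=1ms: ALLOW
  req#5 t=1ms: DENY
  req#6 t=1ms: DENY
  req#7 t=2ms: DENY
  req#8 t=2ms: DENY
  req#9 t=2ms: DENY
  req#10 t=2ms: DENY
  req#11 t=2ms: DENY
  req#12 t=2ms: DENY
  req#13 t=2ms: DENY
  req#14 t=2ms: DENY

Answer: AAAADDDDDDDDDD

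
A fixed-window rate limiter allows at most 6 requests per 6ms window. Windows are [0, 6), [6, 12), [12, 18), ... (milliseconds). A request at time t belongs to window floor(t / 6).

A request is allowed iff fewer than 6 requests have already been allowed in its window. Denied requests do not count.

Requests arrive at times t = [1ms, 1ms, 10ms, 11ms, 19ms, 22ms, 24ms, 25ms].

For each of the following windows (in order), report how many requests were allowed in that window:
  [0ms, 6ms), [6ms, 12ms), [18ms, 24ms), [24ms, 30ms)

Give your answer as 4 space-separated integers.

Answer: 2 2 2 2

Derivation:
Processing requests:
  req#1 t=1ms (window 0): ALLOW
  req#2 t=1ms (window 0): ALLOW
  req#3 t=10ms (window 1): ALLOW
  req#4 t=11ms (window 1): ALLOW
  req#5 t=19ms (window 3): ALLOW
  req#6 t=22ms (window 3): ALLOW
  req#7 t=24ms (window 4): ALLOW
  req#8 t=25ms (window 4): ALLOW

Allowed counts by window: 2 2 2 2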